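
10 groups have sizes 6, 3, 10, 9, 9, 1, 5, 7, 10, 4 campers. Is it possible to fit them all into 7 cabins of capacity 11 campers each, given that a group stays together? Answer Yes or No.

Yes

A valid assignment using 7 cabins:
  cabin 1: 10 + 1 = 11
  cabin 2: 10 = 10
  cabin 3: 9 = 9
  cabin 4: 9 = 9
  cabin 5: 7 + 4 = 11
  cabin 6: 6 + 5 = 11
  cabin 7: 3 = 3
Every load is within 11 campers, so 7 cabins suffice.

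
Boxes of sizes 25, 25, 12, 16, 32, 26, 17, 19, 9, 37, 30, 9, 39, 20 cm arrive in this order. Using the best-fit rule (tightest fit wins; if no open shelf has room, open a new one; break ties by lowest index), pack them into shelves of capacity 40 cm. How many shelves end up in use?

  25 → shelf 1 (new)  [load 25/40]
  25 → shelf 2 (new)  [load 25/40]
  12 → shelf 1  [load 37/40]
  16 → shelf 3 (new)  [load 16/40]
  32 → shelf 4 (new)  [load 32/40]
  26 → shelf 5 (new)  [load 26/40]
  17 → shelf 3  [load 33/40]
  19 → shelf 6 (new)  [load 19/40]
  9 → shelf 5  [load 35/40]
  37 → shelf 7 (new)  [load 37/40]
  30 → shelf 8 (new)  [load 30/40]
  9 → shelf 8  [load 39/40]
  39 → shelf 9 (new)  [load 39/40]
  20 → shelf 6  [load 39/40]
9 shelves opened.

9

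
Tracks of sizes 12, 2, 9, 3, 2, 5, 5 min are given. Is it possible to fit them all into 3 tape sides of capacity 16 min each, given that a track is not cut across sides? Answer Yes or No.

Yes

A valid assignment using 3 tape sides:
  side 1: 12 + 3 = 15
  side 2: 9 + 5 + 2 = 16
  side 3: 5 + 2 = 7
Every load is within 16 min, so 3 tape sides suffice.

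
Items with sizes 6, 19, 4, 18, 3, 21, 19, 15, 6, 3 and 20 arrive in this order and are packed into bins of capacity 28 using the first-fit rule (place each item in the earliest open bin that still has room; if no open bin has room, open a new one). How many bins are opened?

6

  6 → bin 1 (new)  [load 6/28]
  19 → bin 1  [load 25/28]
  4 → bin 2 (new)  [load 4/28]
  18 → bin 2  [load 22/28]
  3 → bin 1  [load 28/28]
  21 → bin 3 (new)  [load 21/28]
  19 → bin 4 (new)  [load 19/28]
  15 → bin 5 (new)  [load 15/28]
  6 → bin 2  [load 28/28]
  3 → bin 3  [load 24/28]
  20 → bin 6 (new)  [load 20/28]
6 bins opened.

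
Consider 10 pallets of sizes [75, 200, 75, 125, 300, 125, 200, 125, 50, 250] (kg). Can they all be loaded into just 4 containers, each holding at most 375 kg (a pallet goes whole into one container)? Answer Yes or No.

Total = 1525 kg; ⌈1525/375⌉ = 5.
At least 5 containers are required, but only 4 are allowed.

No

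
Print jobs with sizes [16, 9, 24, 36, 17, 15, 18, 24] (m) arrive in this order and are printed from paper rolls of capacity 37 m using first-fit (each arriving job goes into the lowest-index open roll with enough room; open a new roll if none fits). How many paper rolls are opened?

  16 → roll 1 (new)  [load 16/37]
  9 → roll 1  [load 25/37]
  24 → roll 2 (new)  [load 24/37]
  36 → roll 3 (new)  [load 36/37]
  17 → roll 4 (new)  [load 17/37]
  15 → roll 4  [load 32/37]
  18 → roll 5 (new)  [load 18/37]
  24 → roll 6 (new)  [load 24/37]
6 paper rolls opened.

6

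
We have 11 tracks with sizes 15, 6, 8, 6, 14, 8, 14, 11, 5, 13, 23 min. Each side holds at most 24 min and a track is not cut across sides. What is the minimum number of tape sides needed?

Total = 23 + 15 + 14 + 14 + 13 + 11 + 8 + 8 + 6 + 6 + 5 = 123 min.
Lower bound: ⌈123/24⌉ = 6 tape sides.
A packing using 6 tape sides:
  side 1: 23 = 23
  side 2: 15 + 8 = 23
  side 3: 14 + 8 = 22
  side 4: 14 + 6 = 20
  side 5: 13 + 11 = 24
  side 6: 6 + 5 = 11
This matches the lower bound, so 6 is optimal.

6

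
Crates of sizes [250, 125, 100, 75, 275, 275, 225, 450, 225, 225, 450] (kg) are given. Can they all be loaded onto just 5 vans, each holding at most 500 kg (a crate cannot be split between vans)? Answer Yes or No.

Total = 2675 kg; ⌈2675/500⌉ = 6.
At least 6 vans are required, but only 5 are allowed.

No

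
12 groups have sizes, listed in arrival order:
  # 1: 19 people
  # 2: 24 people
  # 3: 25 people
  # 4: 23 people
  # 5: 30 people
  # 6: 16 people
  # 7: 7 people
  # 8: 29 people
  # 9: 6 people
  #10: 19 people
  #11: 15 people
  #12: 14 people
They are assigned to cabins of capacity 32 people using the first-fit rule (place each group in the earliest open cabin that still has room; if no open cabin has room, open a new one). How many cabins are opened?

  19 → cabin 1 (new)  [load 19/32]
  24 → cabin 2 (new)  [load 24/32]
  25 → cabin 3 (new)  [load 25/32]
  23 → cabin 4 (new)  [load 23/32]
  30 → cabin 5 (new)  [load 30/32]
  16 → cabin 6 (new)  [load 16/32]
  7 → cabin 1  [load 26/32]
  29 → cabin 7 (new)  [load 29/32]
  6 → cabin 1  [load 32/32]
  19 → cabin 8 (new)  [load 19/32]
  15 → cabin 6  [load 31/32]
  14 → cabin 9 (new)  [load 14/32]
9 cabins opened.

9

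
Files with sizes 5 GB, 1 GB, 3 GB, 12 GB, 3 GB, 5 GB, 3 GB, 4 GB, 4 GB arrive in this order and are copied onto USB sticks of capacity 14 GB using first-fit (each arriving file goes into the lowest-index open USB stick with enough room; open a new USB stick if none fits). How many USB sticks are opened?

  5 → USB stick 1 (new)  [load 5/14]
  1 → USB stick 1  [load 6/14]
  3 → USB stick 1  [load 9/14]
  12 → USB stick 2 (new)  [load 12/14]
  3 → USB stick 1  [load 12/14]
  5 → USB stick 3 (new)  [load 5/14]
  3 → USB stick 3  [load 8/14]
  4 → USB stick 3  [load 12/14]
  4 → USB stick 4 (new)  [load 4/14]
4 USB sticks opened.

4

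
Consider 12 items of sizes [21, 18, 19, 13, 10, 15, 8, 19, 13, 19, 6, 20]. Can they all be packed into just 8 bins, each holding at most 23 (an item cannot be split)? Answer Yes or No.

No

Total = 181; ⌈181/23⌉ = 8.
9 items each exceed half the capacity and cannot share a bin, forcing at least 9 bins.
At least 9 bins are required, but only 8 are allowed.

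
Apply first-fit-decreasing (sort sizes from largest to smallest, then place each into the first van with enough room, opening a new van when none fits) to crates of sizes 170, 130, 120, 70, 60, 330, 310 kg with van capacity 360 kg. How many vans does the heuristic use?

4

Sorted descending: 330, 310, 170, 130, 120, 70, 60.
  330 → van 1 (new)  [load 330/360]
  310 → van 2 (new)  [load 310/360]
  170 → van 3 (new)  [load 170/360]
  130 → van 3  [load 300/360]
  120 → van 4 (new)  [load 120/360]
  70 → van 4  [load 190/360]
  60 → van 3  [load 360/360]
4 vans opened.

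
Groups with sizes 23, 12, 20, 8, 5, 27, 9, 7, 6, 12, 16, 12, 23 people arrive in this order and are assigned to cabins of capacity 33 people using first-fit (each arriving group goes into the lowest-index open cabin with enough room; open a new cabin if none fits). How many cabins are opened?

  23 → cabin 1 (new)  [load 23/33]
  12 → cabin 2 (new)  [load 12/33]
  20 → cabin 2  [load 32/33]
  8 → cabin 1  [load 31/33]
  5 → cabin 3 (new)  [load 5/33]
  27 → cabin 3  [load 32/33]
  9 → cabin 4 (new)  [load 9/33]
  7 → cabin 4  [load 16/33]
  6 → cabin 4  [load 22/33]
  12 → cabin 5 (new)  [load 12/33]
  16 → cabin 5  [load 28/33]
  12 → cabin 6 (new)  [load 12/33]
  23 → cabin 7 (new)  [load 23/33]
7 cabins opened.

7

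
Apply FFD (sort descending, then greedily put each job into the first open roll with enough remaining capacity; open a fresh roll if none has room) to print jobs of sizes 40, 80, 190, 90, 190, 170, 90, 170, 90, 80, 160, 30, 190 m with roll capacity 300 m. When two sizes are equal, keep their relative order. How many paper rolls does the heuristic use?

Sorted descending: 190, 190, 190, 170, 170, 160, 90, 90, 90, 80, 80, 40, 30.
  190 → roll 1 (new)  [load 190/300]
  190 → roll 2 (new)  [load 190/300]
  190 → roll 3 (new)  [load 190/300]
  170 → roll 4 (new)  [load 170/300]
  170 → roll 5 (new)  [load 170/300]
  160 → roll 6 (new)  [load 160/300]
  90 → roll 1  [load 280/300]
  90 → roll 2  [load 280/300]
  90 → roll 3  [load 280/300]
  80 → roll 4  [load 250/300]
  80 → roll 5  [load 250/300]
  40 → roll 4  [load 290/300]
  30 → roll 5  [load 280/300]
6 paper rolls opened.

6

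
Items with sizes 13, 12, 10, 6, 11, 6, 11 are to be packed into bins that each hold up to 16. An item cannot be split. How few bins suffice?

Total = 13 + 12 + 11 + 11 + 10 + 6 + 6 = 69.
Lower bound: ⌈69/16⌉ = 5 bins.
A packing using 6 bins:
  bin 1: 13 = 13
  bin 2: 12 = 12
  bin 3: 11 = 11
  bin 4: 11 = 11
  bin 5: 10 + 6 = 16
  bin 6: 6 = 6
No arrangement into 5 bins stays within capacity, so 6 is optimal.

6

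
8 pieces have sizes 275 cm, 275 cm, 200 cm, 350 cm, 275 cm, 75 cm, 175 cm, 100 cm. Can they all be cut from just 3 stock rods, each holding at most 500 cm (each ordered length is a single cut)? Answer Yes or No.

No

Total = 1725 cm; ⌈1725/500⌉ = 4.
At least 4 stock rods are required, but only 3 are allowed.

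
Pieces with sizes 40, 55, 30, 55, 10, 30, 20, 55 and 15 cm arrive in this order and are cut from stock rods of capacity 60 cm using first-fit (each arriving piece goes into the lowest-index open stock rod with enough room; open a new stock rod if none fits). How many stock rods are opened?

  40 → stock rod 1 (new)  [load 40/60]
  55 → stock rod 2 (new)  [load 55/60]
  30 → stock rod 3 (new)  [load 30/60]
  55 → stock rod 4 (new)  [load 55/60]
  10 → stock rod 1  [load 50/60]
  30 → stock rod 3  [load 60/60]
  20 → stock rod 5 (new)  [load 20/60]
  55 → stock rod 6 (new)  [load 55/60]
  15 → stock rod 5  [load 35/60]
6 stock rods opened.

6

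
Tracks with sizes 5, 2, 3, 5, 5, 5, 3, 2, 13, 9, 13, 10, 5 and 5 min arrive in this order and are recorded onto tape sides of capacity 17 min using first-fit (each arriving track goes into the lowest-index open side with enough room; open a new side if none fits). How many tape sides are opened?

6

  5 → side 1 (new)  [load 5/17]
  2 → side 1  [load 7/17]
  3 → side 1  [load 10/17]
  5 → side 1  [load 15/17]
  5 → side 2 (new)  [load 5/17]
  5 → side 2  [load 10/17]
  3 → side 2  [load 13/17]
  2 → side 1  [load 17/17]
  13 → side 3 (new)  [load 13/17]
  9 → side 4 (new)  [load 9/17]
  13 → side 5 (new)  [load 13/17]
  10 → side 6 (new)  [load 10/17]
  5 → side 4  [load 14/17]
  5 → side 6  [load 15/17]
6 tape sides opened.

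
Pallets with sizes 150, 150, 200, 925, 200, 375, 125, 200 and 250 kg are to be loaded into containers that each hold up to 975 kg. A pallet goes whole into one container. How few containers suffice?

3

Total = 925 + 375 + 250 + 200 + 200 + 200 + 150 + 150 + 125 = 2575 kg.
Lower bound: ⌈2575/975⌉ = 3 containers.
A packing using 3 containers:
  container 1: 925 = 925
  container 2: 375 + 250 + 200 + 150 = 975
  container 3: 200 + 200 + 150 + 125 = 675
This matches the lower bound, so 3 is optimal.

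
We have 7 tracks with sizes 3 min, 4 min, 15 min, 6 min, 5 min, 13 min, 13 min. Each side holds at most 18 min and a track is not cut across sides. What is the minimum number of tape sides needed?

4

Total = 15 + 13 + 13 + 6 + 5 + 4 + 3 = 59 min.
Lower bound: ⌈59/18⌉ = 4 tape sides.
A packing using 4 tape sides:
  side 1: 15 + 3 = 18
  side 2: 13 + 5 = 18
  side 3: 13 + 4 = 17
  side 4: 6 = 6
This matches the lower bound, so 4 is optimal.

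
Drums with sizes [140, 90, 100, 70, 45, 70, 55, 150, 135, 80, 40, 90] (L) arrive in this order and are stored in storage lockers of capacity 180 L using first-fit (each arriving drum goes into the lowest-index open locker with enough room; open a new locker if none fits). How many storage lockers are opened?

7

  140 → locker 1 (new)  [load 140/180]
  90 → locker 2 (new)  [load 90/180]
  100 → locker 3 (new)  [load 100/180]
  70 → locker 2  [load 160/180]
  45 → locker 3  [load 145/180]
  70 → locker 4 (new)  [load 70/180]
  55 → locker 4  [load 125/180]
  150 → locker 5 (new)  [load 150/180]
  135 → locker 6 (new)  [load 135/180]
  80 → locker 7 (new)  [load 80/180]
  40 → locker 1  [load 180/180]
  90 → locker 7  [load 170/180]
7 storage lockers opened.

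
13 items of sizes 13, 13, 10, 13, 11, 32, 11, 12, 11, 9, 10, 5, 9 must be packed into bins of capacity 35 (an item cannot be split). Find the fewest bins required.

5

Total = 32 + 13 + 13 + 13 + 12 + 11 + 11 + 11 + 10 + 10 + 9 + 9 + 5 = 159.
Lower bound: ⌈159/35⌉ = 5 bins.
A packing using 5 bins:
  bin 1: 32 = 32
  bin 2: 13 + 13 + 9 = 35
  bin 3: 13 + 12 + 10 = 35
  bin 4: 11 + 11 + 11 = 33
  bin 5: 10 + 9 + 5 = 24
This matches the lower bound, so 5 is optimal.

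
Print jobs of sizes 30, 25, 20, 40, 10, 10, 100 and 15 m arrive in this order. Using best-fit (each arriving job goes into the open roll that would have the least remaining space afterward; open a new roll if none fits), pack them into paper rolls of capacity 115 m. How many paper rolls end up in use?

3

  30 → roll 1 (new)  [load 30/115]
  25 → roll 1  [load 55/115]
  20 → roll 1  [load 75/115]
  40 → roll 1  [load 115/115]
  10 → roll 2 (new)  [load 10/115]
  10 → roll 2  [load 20/115]
  100 → roll 3 (new)  [load 100/115]
  15 → roll 3  [load 115/115]
3 paper rolls opened.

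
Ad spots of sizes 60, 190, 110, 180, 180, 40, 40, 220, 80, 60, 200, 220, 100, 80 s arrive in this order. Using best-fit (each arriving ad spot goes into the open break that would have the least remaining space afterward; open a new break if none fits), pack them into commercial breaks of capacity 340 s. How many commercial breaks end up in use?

6

  60 → break 1 (new)  [load 60/340]
  190 → break 1  [load 250/340]
  110 → break 2 (new)  [load 110/340]
  180 → break 2  [load 290/340]
  180 → break 3 (new)  [load 180/340]
  40 → break 2  [load 330/340]
  40 → break 1  [load 290/340]
  220 → break 4 (new)  [load 220/340]
  80 → break 4  [load 300/340]
  60 → break 3  [load 240/340]
  200 → break 5 (new)  [load 200/340]
  220 → break 6 (new)  [load 220/340]
  100 → break 3  [load 340/340]
  80 → break 6  [load 300/340]
6 commercial breaks opened.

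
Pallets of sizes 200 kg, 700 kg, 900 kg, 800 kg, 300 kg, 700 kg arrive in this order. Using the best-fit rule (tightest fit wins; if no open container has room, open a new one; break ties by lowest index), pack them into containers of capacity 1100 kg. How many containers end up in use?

4

  200 → container 1 (new)  [load 200/1100]
  700 → container 1  [load 900/1100]
  900 → container 2 (new)  [load 900/1100]
  800 → container 3 (new)  [load 800/1100]
  300 → container 3  [load 1100/1100]
  700 → container 4 (new)  [load 700/1100]
4 containers opened.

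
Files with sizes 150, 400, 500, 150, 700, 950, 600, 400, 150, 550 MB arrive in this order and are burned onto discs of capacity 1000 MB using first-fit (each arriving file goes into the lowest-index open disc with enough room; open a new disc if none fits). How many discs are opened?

6

  150 → disc 1 (new)  [load 150/1000]
  400 → disc 1  [load 550/1000]
  500 → disc 2 (new)  [load 500/1000]
  150 → disc 1  [load 700/1000]
  700 → disc 3 (new)  [load 700/1000]
  950 → disc 4 (new)  [load 950/1000]
  600 → disc 5 (new)  [load 600/1000]
  400 → disc 2  [load 900/1000]
  150 → disc 1  [load 850/1000]
  550 → disc 6 (new)  [load 550/1000]
6 discs opened.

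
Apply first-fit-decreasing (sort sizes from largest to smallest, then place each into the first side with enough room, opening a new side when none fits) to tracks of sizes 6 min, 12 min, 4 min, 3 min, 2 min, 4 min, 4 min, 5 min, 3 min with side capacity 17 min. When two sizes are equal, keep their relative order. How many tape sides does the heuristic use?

Sorted descending: 12, 6, 5, 4, 4, 4, 3, 3, 2.
  12 → side 1 (new)  [load 12/17]
  6 → side 2 (new)  [load 6/17]
  5 → side 1  [load 17/17]
  4 → side 2  [load 10/17]
  4 → side 2  [load 14/17]
  4 → side 3 (new)  [load 4/17]
  3 → side 2  [load 17/17]
  3 → side 3  [load 7/17]
  2 → side 3  [load 9/17]
3 tape sides opened.

3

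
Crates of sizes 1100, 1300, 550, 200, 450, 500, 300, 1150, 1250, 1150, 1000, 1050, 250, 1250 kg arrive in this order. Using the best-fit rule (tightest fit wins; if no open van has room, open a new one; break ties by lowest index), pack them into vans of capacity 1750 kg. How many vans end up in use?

  1100 → van 1 (new)  [load 1100/1750]
  1300 → van 2 (new)  [load 1300/1750]
  550 → van 1  [load 1650/1750]
  200 → van 2  [load 1500/1750]
  450 → van 3 (new)  [load 450/1750]
  500 → van 3  [load 950/1750]
  300 → van 3  [load 1250/1750]
  1150 → van 4 (new)  [load 1150/1750]
  1250 → van 5 (new)  [load 1250/1750]
  1150 → van 6 (new)  [load 1150/1750]
  1000 → van 7 (new)  [load 1000/1750]
  1050 → van 8 (new)  [load 1050/1750]
  250 → van 2  [load 1750/1750]
  1250 → van 9 (new)  [load 1250/1750]
9 vans opened.

9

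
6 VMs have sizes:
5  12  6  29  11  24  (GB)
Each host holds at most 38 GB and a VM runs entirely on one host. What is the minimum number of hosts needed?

Total = 29 + 24 + 12 + 11 + 6 + 5 = 87 GB.
Lower bound: ⌈87/38⌉ = 3 hosts.
A packing using 3 hosts:
  host 1: 29 + 6 = 35
  host 2: 24 + 12 = 36
  host 3: 11 + 5 = 16
This matches the lower bound, so 3 is optimal.

3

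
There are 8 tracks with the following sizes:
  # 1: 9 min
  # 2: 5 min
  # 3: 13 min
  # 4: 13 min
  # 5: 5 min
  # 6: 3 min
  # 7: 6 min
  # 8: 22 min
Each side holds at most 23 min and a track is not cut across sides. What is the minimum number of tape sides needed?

4

Total = 22 + 13 + 13 + 9 + 6 + 5 + 5 + 3 = 76 min.
Lower bound: ⌈76/23⌉ = 4 tape sides.
A packing using 4 tape sides:
  side 1: 22 = 22
  side 2: 13 + 9 = 22
  side 3: 13 + 6 + 3 = 22
  side 4: 5 + 5 = 10
This matches the lower bound, so 4 is optimal.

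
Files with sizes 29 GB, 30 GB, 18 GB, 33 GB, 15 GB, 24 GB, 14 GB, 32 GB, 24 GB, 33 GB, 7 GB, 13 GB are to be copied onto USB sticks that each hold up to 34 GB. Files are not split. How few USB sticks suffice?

9

Total = 33 + 33 + 32 + 30 + 29 + 24 + 24 + 18 + 15 + 14 + 13 + 7 = 272 GB.
Lower bound: ⌈272/34⌉ = 8 USB sticks.
A packing using 9 USB sticks:
  USB stick 1: 33 = 33
  USB stick 2: 33 = 33
  USB stick 3: 32 = 32
  USB stick 4: 30 = 30
  USB stick 5: 29 = 29
  USB stick 6: 24 + 7 = 31
  USB stick 7: 24 = 24
  USB stick 8: 18 + 15 = 33
  USB stick 9: 14 + 13 = 27
No arrangement into 8 USB sticks stays within capacity, so 9 is optimal.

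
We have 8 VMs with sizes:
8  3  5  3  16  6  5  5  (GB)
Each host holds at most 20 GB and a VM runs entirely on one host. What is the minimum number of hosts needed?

Total = 16 + 8 + 6 + 5 + 5 + 5 + 3 + 3 = 51 GB.
Lower bound: ⌈51/20⌉ = 3 hosts.
A packing using 3 hosts:
  host 1: 16 + 3 = 19
  host 2: 8 + 6 + 5 = 19
  host 3: 5 + 5 + 3 = 13
This matches the lower bound, so 3 is optimal.

3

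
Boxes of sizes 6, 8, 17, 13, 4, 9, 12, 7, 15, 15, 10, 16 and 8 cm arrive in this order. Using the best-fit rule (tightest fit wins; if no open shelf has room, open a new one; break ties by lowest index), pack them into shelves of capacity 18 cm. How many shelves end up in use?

  6 → shelf 1 (new)  [load 6/18]
  8 → shelf 1  [load 14/18]
  17 → shelf 2 (new)  [load 17/18]
  13 → shelf 3 (new)  [load 13/18]
  4 → shelf 1  [load 18/18]
  9 → shelf 4 (new)  [load 9/18]
  12 → shelf 5 (new)  [load 12/18]
  7 → shelf 4  [load 16/18]
  15 → shelf 6 (new)  [load 15/18]
  15 → shelf 7 (new)  [load 15/18]
  10 → shelf 8 (new)  [load 10/18]
  16 → shelf 9 (new)  [load 16/18]
  8 → shelf 8  [load 18/18]
9 shelves opened.

9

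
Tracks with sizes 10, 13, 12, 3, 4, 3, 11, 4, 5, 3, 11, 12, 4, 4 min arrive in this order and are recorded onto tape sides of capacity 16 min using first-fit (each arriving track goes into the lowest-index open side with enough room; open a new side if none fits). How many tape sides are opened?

7

  10 → side 1 (new)  [load 10/16]
  13 → side 2 (new)  [load 13/16]
  12 → side 3 (new)  [load 12/16]
  3 → side 1  [load 13/16]
  4 → side 3  [load 16/16]
  3 → side 1  [load 16/16]
  11 → side 4 (new)  [load 11/16]
  4 → side 4  [load 15/16]
  5 → side 5 (new)  [load 5/16]
  3 → side 2  [load 16/16]
  11 → side 5  [load 16/16]
  12 → side 6 (new)  [load 12/16]
  4 → side 6  [load 16/16]
  4 → side 7 (new)  [load 4/16]
7 tape sides opened.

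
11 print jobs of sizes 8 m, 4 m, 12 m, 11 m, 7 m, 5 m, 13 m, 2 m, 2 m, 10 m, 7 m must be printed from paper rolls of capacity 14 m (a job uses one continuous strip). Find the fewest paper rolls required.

Total = 13 + 12 + 11 + 10 + 8 + 7 + 7 + 5 + 4 + 2 + 2 = 81 m.
Lower bound: ⌈81/14⌉ = 6 paper rolls.
A packing using 6 paper rolls:
  roll 1: 13 = 13
  roll 2: 12 + 2 = 14
  roll 3: 11 + 2 = 13
  roll 4: 10 + 4 = 14
  roll 5: 8 + 5 = 13
  roll 6: 7 + 7 = 14
This matches the lower bound, so 6 is optimal.

6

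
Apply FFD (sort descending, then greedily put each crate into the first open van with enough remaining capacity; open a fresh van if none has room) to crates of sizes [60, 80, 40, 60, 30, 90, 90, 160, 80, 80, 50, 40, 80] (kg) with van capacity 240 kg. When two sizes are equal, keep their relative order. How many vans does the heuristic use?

4

Sorted descending: 160, 90, 90, 80, 80, 80, 80, 60, 60, 50, 40, 40, 30.
  160 → van 1 (new)  [load 160/240]
  90 → van 2 (new)  [load 90/240]
  90 → van 2  [load 180/240]
  80 → van 1  [load 240/240]
  80 → van 3 (new)  [load 80/240]
  80 → van 3  [load 160/240]
  80 → van 3  [load 240/240]
  60 → van 2  [load 240/240]
  60 → van 4 (new)  [load 60/240]
  50 → van 4  [load 110/240]
  40 → van 4  [load 150/240]
  40 → van 4  [load 190/240]
  30 → van 4  [load 220/240]
4 vans opened.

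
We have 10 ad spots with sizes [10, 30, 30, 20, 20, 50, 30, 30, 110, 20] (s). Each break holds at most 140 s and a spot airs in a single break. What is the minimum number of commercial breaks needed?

3

Total = 110 + 50 + 30 + 30 + 30 + 30 + 20 + 20 + 20 + 10 = 350 s.
Lower bound: ⌈350/140⌉ = 3 commercial breaks.
A packing using 3 commercial breaks:
  break 1: 110 + 30 = 140
  break 2: 50 + 30 + 30 + 30 = 140
  break 3: 20 + 20 + 20 + 10 = 70
This matches the lower bound, so 3 is optimal.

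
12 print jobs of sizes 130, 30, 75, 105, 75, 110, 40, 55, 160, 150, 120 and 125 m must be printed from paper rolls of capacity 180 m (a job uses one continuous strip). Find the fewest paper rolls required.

8

Total = 160 + 150 + 130 + 125 + 120 + 110 + 105 + 75 + 75 + 55 + 40 + 30 = 1175 m.
Lower bound: ⌈1175/180⌉ = 7 paper rolls.
A packing using 8 paper rolls:
  roll 1: 160 = 160
  roll 2: 150 + 30 = 180
  roll 3: 130 + 40 = 170
  roll 4: 125 + 55 = 180
  roll 5: 120 = 120
  roll 6: 110 = 110
  roll 7: 105 + 75 = 180
  roll 8: 75 = 75
No arrangement into 7 paper rolls stays within capacity, so 8 is optimal.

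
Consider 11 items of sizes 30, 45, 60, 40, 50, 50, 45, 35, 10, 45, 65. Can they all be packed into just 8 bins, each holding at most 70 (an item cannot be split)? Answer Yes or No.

Total = 475; ⌈475/70⌉ = 7.
8 items each exceed half the capacity and cannot share a bin, forcing at least 8 bins.
The bound of 8 does not rule out 8, but exhaustive search shows no assignment into 8 bins of capacity 70 exists — the minimum is 9.

No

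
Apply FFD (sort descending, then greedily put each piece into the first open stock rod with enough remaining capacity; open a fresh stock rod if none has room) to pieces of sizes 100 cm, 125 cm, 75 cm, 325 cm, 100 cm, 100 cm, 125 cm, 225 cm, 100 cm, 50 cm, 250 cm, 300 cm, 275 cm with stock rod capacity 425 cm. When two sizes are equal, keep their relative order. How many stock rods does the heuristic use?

6

Sorted descending: 325, 300, 275, 250, 225, 125, 125, 100, 100, 100, 100, 75, 50.
  325 → stock rod 1 (new)  [load 325/425]
  300 → stock rod 2 (new)  [load 300/425]
  275 → stock rod 3 (new)  [load 275/425]
  250 → stock rod 4 (new)  [load 250/425]
  225 → stock rod 5 (new)  [load 225/425]
  125 → stock rod 2  [load 425/425]
  125 → stock rod 3  [load 400/425]
  100 → stock rod 1  [load 425/425]
  100 → stock rod 4  [load 350/425]
  100 → stock rod 5  [load 325/425]
  100 → stock rod 5  [load 425/425]
  75 → stock rod 4  [load 425/425]
  50 → stock rod 6 (new)  [load 50/425]
6 stock rods opened.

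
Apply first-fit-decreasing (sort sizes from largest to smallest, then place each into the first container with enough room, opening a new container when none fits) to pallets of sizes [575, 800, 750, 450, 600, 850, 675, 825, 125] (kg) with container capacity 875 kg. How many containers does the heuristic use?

Sorted descending: 850, 825, 800, 750, 675, 600, 575, 450, 125.
  850 → container 1 (new)  [load 850/875]
  825 → container 2 (new)  [load 825/875]
  800 → container 3 (new)  [load 800/875]
  750 → container 4 (new)  [load 750/875]
  675 → container 5 (new)  [load 675/875]
  600 → container 6 (new)  [load 600/875]
  575 → container 7 (new)  [load 575/875]
  450 → container 8 (new)  [load 450/875]
  125 → container 4  [load 875/875]
8 containers opened.

8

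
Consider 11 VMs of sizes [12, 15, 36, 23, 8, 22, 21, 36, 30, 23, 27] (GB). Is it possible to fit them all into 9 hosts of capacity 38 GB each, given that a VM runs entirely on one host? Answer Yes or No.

A valid assignment using 8 hosts:
  host 1: 36 = 36
  host 2: 36 = 36
  host 3: 30 + 8 = 38
  host 4: 27 = 27
  host 5: 23 + 15 = 38
  host 6: 23 + 12 = 35
  host 7: 22 = 22
  host 8: 21 = 21
That uses only 8 ≤ 9, so 9 hosts are enough.

Yes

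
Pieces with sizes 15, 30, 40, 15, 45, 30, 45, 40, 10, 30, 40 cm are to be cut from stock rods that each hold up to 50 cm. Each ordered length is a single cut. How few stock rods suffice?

Total = 45 + 45 + 40 + 40 + 40 + 30 + 30 + 30 + 15 + 15 + 10 = 340 cm.
Lower bound: ⌈340/50⌉ = 7 stock rods.
Also, 8 pieces each exceed 25 cm, and no two of those can share a stock rod, so at least 8 stock rods are needed.
A packing using 8 stock rods:
  stock rod 1: 45 = 45
  stock rod 2: 45 = 45
  stock rod 3: 40 + 10 = 50
  stock rod 4: 40 = 40
  stock rod 5: 40 = 40
  stock rod 6: 30 + 15 = 45
  stock rod 7: 30 + 15 = 45
  stock rod 8: 30 = 30
This matches the lower bound, so 8 is optimal.

8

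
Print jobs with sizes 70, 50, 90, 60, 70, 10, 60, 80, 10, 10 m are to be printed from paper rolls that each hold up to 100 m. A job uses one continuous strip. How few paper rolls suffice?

7

Total = 90 + 80 + 70 + 70 + 60 + 60 + 50 + 10 + 10 + 10 = 510 m.
Lower bound: ⌈510/100⌉ = 6 paper rolls.
A packing using 7 paper rolls:
  roll 1: 90 + 10 = 100
  roll 2: 80 + 10 + 10 = 100
  roll 3: 70 = 70
  roll 4: 70 = 70
  roll 5: 60 = 60
  roll 6: 60 = 60
  roll 7: 50 = 50
No arrangement into 6 paper rolls stays within capacity, so 7 is optimal.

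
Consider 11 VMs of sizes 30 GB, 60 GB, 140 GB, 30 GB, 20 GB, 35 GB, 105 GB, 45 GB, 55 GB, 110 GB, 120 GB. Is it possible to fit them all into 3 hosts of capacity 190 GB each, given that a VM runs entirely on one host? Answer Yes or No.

No

Total = 750 GB; ⌈750/190⌉ = 4.
At least 4 hosts are required, but only 3 are allowed.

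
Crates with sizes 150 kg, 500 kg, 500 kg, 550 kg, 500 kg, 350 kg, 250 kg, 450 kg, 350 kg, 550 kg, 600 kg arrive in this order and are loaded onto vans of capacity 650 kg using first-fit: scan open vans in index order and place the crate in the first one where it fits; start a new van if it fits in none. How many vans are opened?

  150 → van 1 (new)  [load 150/650]
  500 → van 1  [load 650/650]
  500 → van 2 (new)  [load 500/650]
  550 → van 3 (new)  [load 550/650]
  500 → van 4 (new)  [load 500/650]
  350 → van 5 (new)  [load 350/650]
  250 → van 5  [load 600/650]
  450 → van 6 (new)  [load 450/650]
  350 → van 7 (new)  [load 350/650]
  550 → van 8 (new)  [load 550/650]
  600 → van 9 (new)  [load 600/650]
9 vans opened.

9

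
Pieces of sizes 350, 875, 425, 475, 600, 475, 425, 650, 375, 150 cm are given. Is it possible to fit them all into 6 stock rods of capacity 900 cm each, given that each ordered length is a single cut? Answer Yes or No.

Yes

A valid assignment using 6 stock rods:
  stock rod 1: 875 = 875
  stock rod 2: 650 + 150 = 800
  stock rod 3: 600 = 600
  stock rod 4: 475 + 425 = 900
  stock rod 5: 475 + 425 = 900
  stock rod 6: 375 + 350 = 725
Every load is within 900 cm, so 6 stock rods suffice.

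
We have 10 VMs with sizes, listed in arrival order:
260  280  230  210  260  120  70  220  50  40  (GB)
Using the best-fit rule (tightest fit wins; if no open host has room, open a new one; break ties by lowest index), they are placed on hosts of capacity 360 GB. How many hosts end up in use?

6

  260 → host 1 (new)  [load 260/360]
  280 → host 2 (new)  [load 280/360]
  230 → host 3 (new)  [load 230/360]
  210 → host 4 (new)  [load 210/360]
  260 → host 5 (new)  [load 260/360]
  120 → host 3  [load 350/360]
  70 → host 2  [load 350/360]
  220 → host 6 (new)  [load 220/360]
  50 → host 1  [load 310/360]
  40 → host 1  [load 350/360]
6 hosts opened.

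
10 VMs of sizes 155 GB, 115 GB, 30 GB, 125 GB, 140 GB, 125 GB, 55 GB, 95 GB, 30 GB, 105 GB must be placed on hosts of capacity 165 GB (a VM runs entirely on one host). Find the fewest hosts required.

7

Total = 155 + 140 + 125 + 125 + 115 + 105 + 95 + 55 + 30 + 30 = 975 GB.
Lower bound: ⌈975/165⌉ = 6 hosts.
Also, 7 VMs each exceed 165/2 GB, and no two of those can share a host, so at least 7 hosts are needed.
A packing using 7 hosts:
  host 1: 155 = 155
  host 2: 140 = 140
  host 3: 125 + 30 = 155
  host 4: 125 + 30 = 155
  host 5: 115 = 115
  host 6: 105 + 55 = 160
  host 7: 95 = 95
This matches the lower bound, so 7 is optimal.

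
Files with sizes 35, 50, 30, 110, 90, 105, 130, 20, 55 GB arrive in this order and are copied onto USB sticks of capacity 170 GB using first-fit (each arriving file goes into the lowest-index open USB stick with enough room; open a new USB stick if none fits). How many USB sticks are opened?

5

  35 → USB stick 1 (new)  [load 35/170]
  50 → USB stick 1  [load 85/170]
  30 → USB stick 1  [load 115/170]
  110 → USB stick 2 (new)  [load 110/170]
  90 → USB stick 3 (new)  [load 90/170]
  105 → USB stick 4 (new)  [load 105/170]
  130 → USB stick 5 (new)  [load 130/170]
  20 → USB stick 1  [load 135/170]
  55 → USB stick 2  [load 165/170]
5 USB sticks opened.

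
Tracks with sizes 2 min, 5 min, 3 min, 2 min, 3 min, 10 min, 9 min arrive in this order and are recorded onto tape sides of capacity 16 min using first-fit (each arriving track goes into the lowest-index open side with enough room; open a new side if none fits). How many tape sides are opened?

3

  2 → side 1 (new)  [load 2/16]
  5 → side 1  [load 7/16]
  3 → side 1  [load 10/16]
  2 → side 1  [load 12/16]
  3 → side 1  [load 15/16]
  10 → side 2 (new)  [load 10/16]
  9 → side 3 (new)  [load 9/16]
3 tape sides opened.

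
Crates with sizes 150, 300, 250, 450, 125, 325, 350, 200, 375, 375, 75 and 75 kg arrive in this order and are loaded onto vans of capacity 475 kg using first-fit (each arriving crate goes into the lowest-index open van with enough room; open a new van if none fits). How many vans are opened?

  150 → van 1 (new)  [load 150/475]
  300 → van 1  [load 450/475]
  250 → van 2 (new)  [load 250/475]
  450 → van 3 (new)  [load 450/475]
  125 → van 2  [load 375/475]
  325 → van 4 (new)  [load 325/475]
  350 → van 5 (new)  [load 350/475]
  200 → van 6 (new)  [load 200/475]
  375 → van 7 (new)  [load 375/475]
  375 → van 8 (new)  [load 375/475]
  75 → van 2  [load 450/475]
  75 → van 4  [load 400/475]
8 vans opened.

8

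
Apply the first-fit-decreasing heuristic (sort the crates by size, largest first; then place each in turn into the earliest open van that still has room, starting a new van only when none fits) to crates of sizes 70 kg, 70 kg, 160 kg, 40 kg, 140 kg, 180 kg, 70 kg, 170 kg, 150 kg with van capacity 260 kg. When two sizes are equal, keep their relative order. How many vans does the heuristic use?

Sorted descending: 180, 170, 160, 150, 140, 70, 70, 70, 40.
  180 → van 1 (new)  [load 180/260]
  170 → van 2 (new)  [load 170/260]
  160 → van 3 (new)  [load 160/260]
  150 → van 4 (new)  [load 150/260]
  140 → van 5 (new)  [load 140/260]
  70 → van 1  [load 250/260]
  70 → van 2  [load 240/260]
  70 → van 3  [load 230/260]
  40 → van 4  [load 190/260]
5 vans opened.

5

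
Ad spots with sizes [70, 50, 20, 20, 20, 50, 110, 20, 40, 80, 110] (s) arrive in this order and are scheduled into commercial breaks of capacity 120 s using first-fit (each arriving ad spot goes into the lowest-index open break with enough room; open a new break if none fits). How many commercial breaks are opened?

6

  70 → break 1 (new)  [load 70/120]
  50 → break 1  [load 120/120]
  20 → break 2 (new)  [load 20/120]
  20 → break 2  [load 40/120]
  20 → break 2  [load 60/120]
  50 → break 2  [load 110/120]
  110 → break 3 (new)  [load 110/120]
  20 → break 4 (new)  [load 20/120]
  40 → break 4  [load 60/120]
  80 → break 5 (new)  [load 80/120]
  110 → break 6 (new)  [load 110/120]
6 commercial breaks opened.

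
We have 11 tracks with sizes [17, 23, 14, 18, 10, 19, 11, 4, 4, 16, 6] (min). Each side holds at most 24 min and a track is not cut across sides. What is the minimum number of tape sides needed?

Total = 23 + 19 + 18 + 17 + 16 + 14 + 11 + 10 + 6 + 4 + 4 = 142 min.
Lower bound: ⌈142/24⌉ = 6 tape sides.
A packing using 7 tape sides:
  side 1: 23 = 23
  side 2: 19 + 4 = 23
  side 3: 18 + 6 = 24
  side 4: 17 + 4 = 21
  side 5: 16 = 16
  side 6: 14 + 10 = 24
  side 7: 11 = 11
No arrangement into 6 tape sides stays within capacity, so 7 is optimal.

7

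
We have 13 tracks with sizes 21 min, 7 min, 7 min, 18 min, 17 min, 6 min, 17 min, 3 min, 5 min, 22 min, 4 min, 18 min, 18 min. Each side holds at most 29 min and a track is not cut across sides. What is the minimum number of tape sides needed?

7

Total = 22 + 21 + 18 + 18 + 18 + 17 + 17 + 7 + 7 + 6 + 5 + 4 + 3 = 163 min.
Lower bound: ⌈163/29⌉ = 6 tape sides.
Also, 7 tracks each exceed 29/2 min, and no two of those can share a side, so at least 7 tape sides are needed.
A packing using 7 tape sides:
  side 1: 22 + 7 = 29
  side 2: 21 + 7 = 28
  side 3: 18 + 6 + 5 = 29
  side 4: 18 + 4 + 3 = 25
  side 5: 18 = 18
  side 6: 17 = 17
  side 7: 17 = 17
This matches the lower bound, so 7 is optimal.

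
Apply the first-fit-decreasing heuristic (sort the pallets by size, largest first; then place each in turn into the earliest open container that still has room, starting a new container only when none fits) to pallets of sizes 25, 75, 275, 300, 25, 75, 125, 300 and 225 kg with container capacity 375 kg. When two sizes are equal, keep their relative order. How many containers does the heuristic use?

Sorted descending: 300, 300, 275, 225, 125, 75, 75, 25, 25.
  300 → container 1 (new)  [load 300/375]
  300 → container 2 (new)  [load 300/375]
  275 → container 3 (new)  [load 275/375]
  225 → container 4 (new)  [load 225/375]
  125 → container 4  [load 350/375]
  75 → container 1  [load 375/375]
  75 → container 2  [load 375/375]
  25 → container 3  [load 300/375]
  25 → container 3  [load 325/375]
4 containers opened.

4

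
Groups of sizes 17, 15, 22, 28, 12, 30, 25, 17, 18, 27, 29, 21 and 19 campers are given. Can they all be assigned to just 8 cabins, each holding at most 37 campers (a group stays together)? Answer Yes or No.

No

Total = 280 campers; ⌈280/37⌉ = 8.
The bound of 8 does not rule out 8, but exhaustive search shows no assignment into 8 cabins of capacity 37 campers exists — the minimum is 9.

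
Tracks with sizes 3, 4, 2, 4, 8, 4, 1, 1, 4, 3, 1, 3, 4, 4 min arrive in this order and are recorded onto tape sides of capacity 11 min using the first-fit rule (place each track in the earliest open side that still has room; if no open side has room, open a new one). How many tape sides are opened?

5

  3 → side 1 (new)  [load 3/11]
  4 → side 1  [load 7/11]
  2 → side 1  [load 9/11]
  4 → side 2 (new)  [load 4/11]
  8 → side 3 (new)  [load 8/11]
  4 → side 2  [load 8/11]
  1 → side 1  [load 10/11]
  1 → side 1  [load 11/11]
  4 → side 4 (new)  [load 4/11]
  3 → side 2  [load 11/11]
  1 → side 3  [load 9/11]
  3 → side 4  [load 7/11]
  4 → side 4  [load 11/11]
  4 → side 5 (new)  [load 4/11]
5 tape sides opened.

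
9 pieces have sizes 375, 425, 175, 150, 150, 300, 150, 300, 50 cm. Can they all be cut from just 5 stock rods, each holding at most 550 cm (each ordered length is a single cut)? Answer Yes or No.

A valid assignment using 5 stock rods:
  stock rod 1: 425 + 50 = 475
  stock rod 2: 375 + 175 = 550
  stock rod 3: 300 + 150 = 450
  stock rod 4: 300 + 150 = 450
  stock rod 5: 150 = 150
Every load is within 550 cm, so 5 stock rods suffice.

Yes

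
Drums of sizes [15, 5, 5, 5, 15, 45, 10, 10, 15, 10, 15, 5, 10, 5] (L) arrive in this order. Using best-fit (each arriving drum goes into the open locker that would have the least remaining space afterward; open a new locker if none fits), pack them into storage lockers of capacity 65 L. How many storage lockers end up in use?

3

  15 → locker 1 (new)  [load 15/65]
  5 → locker 1  [load 20/65]
  5 → locker 1  [load 25/65]
  5 → locker 1  [load 30/65]
  15 → locker 1  [load 45/65]
  45 → locker 2 (new)  [load 45/65]
  10 → locker 1  [load 55/65]
  10 → locker 1  [load 65/65]
  15 → locker 2  [load 60/65]
  10 → locker 3 (new)  [load 10/65]
  15 → locker 3  [load 25/65]
  5 → locker 2  [load 65/65]
  10 → locker 3  [load 35/65]
  5 → locker 3  [load 40/65]
3 storage lockers opened.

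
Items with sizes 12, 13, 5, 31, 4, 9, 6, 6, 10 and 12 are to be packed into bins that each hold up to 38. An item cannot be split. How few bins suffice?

3

Total = 31 + 13 + 12 + 12 + 10 + 9 + 6 + 6 + 5 + 4 = 108.
Lower bound: ⌈108/38⌉ = 3 bins.
A packing using 3 bins:
  bin 1: 31 + 6 = 37
  bin 2: 13 + 12 + 12 = 37
  bin 3: 10 + 9 + 6 + 5 + 4 = 34
This matches the lower bound, so 3 is optimal.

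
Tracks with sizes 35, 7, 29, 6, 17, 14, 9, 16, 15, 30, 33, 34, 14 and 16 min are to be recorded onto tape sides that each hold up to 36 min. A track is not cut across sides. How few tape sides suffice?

9

Total = 35 + 34 + 33 + 30 + 29 + 17 + 16 + 16 + 15 + 14 + 14 + 9 + 7 + 6 = 275 min.
Lower bound: ⌈275/36⌉ = 8 tape sides.
A packing using 9 tape sides:
  side 1: 35 = 35
  side 2: 34 = 34
  side 3: 33 = 33
  side 4: 30 + 6 = 36
  side 5: 29 + 7 = 36
  side 6: 17 + 16 = 33
  side 7: 16 + 15 = 31
  side 8: 14 + 14 = 28
  side 9: 9 = 9
No arrangement into 8 tape sides stays within capacity, so 9 is optimal.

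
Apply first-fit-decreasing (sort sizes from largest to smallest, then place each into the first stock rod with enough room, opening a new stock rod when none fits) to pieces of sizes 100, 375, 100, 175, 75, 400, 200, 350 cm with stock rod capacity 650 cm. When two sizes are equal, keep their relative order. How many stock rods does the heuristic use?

Sorted descending: 400, 375, 350, 200, 175, 100, 100, 75.
  400 → stock rod 1 (new)  [load 400/650]
  375 → stock rod 2 (new)  [load 375/650]
  350 → stock rod 3 (new)  [load 350/650]
  200 → stock rod 1  [load 600/650]
  175 → stock rod 2  [load 550/650]
  100 → stock rod 2  [load 650/650]
  100 → stock rod 3  [load 450/650]
  75 → stock rod 3  [load 525/650]
3 stock rods opened.

3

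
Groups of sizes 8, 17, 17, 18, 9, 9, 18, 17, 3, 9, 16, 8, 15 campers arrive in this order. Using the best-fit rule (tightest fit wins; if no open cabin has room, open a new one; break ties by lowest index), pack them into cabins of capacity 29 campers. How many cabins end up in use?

7

  8 → cabin 1 (new)  [load 8/29]
  17 → cabin 1  [load 25/29]
  17 → cabin 2 (new)  [load 17/29]
  18 → cabin 3 (new)  [load 18/29]
  9 → cabin 3  [load 27/29]
  9 → cabin 2  [load 26/29]
  18 → cabin 4 (new)  [load 18/29]
  17 → cabin 5 (new)  [load 17/29]
  3 → cabin 2  [load 29/29]
  9 → cabin 4  [load 27/29]
  16 → cabin 6 (new)  [load 16/29]
  8 → cabin 5  [load 25/29]
  15 → cabin 7 (new)  [load 15/29]
7 cabins opened.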